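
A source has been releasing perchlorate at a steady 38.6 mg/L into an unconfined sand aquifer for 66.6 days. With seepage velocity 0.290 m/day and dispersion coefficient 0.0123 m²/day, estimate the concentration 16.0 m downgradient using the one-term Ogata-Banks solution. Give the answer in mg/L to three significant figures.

38.4 mg/L

For a continuous step input, C/C₀ ≈ ½·erfc((x−vt)/(2√(Dt))).
vt = 0.290 × 66.6 = 19.314 m and 2√(Dt) = 2√(0.0123 × 66.6) = 1.810 m.
Argument (x−vt)/(2√(Dt)) = (16.0 − 19.314)/1.810 = -1.831; ½·erfc(-1.831) = 0.9952.
C = 38.6 × 0.9952 = 38.4 mg/L.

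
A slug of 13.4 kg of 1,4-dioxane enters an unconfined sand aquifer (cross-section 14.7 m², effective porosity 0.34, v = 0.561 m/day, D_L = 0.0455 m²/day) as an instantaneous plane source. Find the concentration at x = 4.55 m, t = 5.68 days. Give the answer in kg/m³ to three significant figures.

0.246 kg/m³

For an instantaneous plane source, C(x,t) = M/(n_e·A·√(4πDt)) · exp(−(x−vt)²/(4Dt)), with n_e·A the pore (flow) area.
Plume center vt = 0.561 × 5.68 = 3.18648 m, so the well at 4.55 m is 1.36352 m downgradient of the peak.
√(4πDt) = 1.802 m, giving peak height M/(n_e·A·√(4πDt)) = 13.4/(0.34 × 14.7 × 1.802) = 1.488 kg/m³.
(x−vt)²/(4Dt) = (1.36352)²/(4 × 0.0455 × 5.68) = 1.798; exp(−1.798) = 0.1656.
C = 1.488 × 0.1656 = 0.246 kg/m³.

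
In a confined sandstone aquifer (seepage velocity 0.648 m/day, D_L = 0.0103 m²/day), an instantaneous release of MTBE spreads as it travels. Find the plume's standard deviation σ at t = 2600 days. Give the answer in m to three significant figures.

7.32 m

Dispersive spreading gives a Gaussian with σ² = 2Dt; advection only shifts the center.
σ = √(2 × 0.0103 × 2600) = 7.32 m.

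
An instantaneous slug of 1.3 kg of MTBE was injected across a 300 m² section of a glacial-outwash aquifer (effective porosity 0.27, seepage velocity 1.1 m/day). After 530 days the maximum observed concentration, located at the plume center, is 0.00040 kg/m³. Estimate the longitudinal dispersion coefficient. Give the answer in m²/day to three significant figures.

At the plume center C_max = M/(n_e·A·√(4πDt)), so D = M²/(4πt·(n_e·A·C_max)²).
n_e·A·C_max = 0.27 × 300 × 0.00040 = 0.03240 kg/m.
D = 1.3²/(4π × 530 × 0.03240²) = 0.242 m²/day.

0.242 m²/day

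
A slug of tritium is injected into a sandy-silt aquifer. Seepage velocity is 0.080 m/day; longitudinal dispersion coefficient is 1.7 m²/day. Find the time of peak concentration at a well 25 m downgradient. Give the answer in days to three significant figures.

For the 1D instantaneous-source solution, setting ∂C/∂t = 0 at fixed x gives v²t² + 2Dt − x² = 0, so t = (√(D² + v²x²) − D)/v².
√(D² + v²x²) = √(1.7² + 0.080² × 25²) = 2.625; v² = 0.0064.
t = (2.625 − 1.7)/0.0064 = 145 days (vs. the pure-advection estimate x/v = 312 d).

145 days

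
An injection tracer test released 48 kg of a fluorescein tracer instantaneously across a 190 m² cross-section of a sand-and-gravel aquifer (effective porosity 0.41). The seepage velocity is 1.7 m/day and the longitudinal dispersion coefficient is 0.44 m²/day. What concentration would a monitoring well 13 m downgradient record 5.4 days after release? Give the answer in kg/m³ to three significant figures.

0.0243 kg/m³

For an instantaneous plane source, C(x,t) = M/(n_e·A·√(4πDt)) · exp(−(x−vt)²/(4Dt)), with n_e·A the pore (flow) area.
Plume center vt = 1.7 × 5.4 = 9.18 m, so the well at 13 m is 3.82 m downgradient of the peak.
√(4πDt) = 5.464 m, giving peak height M/(n_e·A·√(4πDt)) = 48/(0.41 × 190 × 5.464) = 0.1128 kg/m³.
(x−vt)²/(4Dt) = (3.82)²/(4 × 0.44 × 5.4) = 1.535; exp(−1.535) = 0.2155.
C = 0.1128 × 0.2155 = 0.0243 kg/m³.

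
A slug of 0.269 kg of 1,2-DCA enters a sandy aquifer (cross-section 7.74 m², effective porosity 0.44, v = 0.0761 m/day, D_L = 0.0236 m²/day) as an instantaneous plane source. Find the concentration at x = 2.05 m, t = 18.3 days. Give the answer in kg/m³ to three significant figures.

0.0264 kg/m³

For an instantaneous plane source, C(x,t) = M/(n_e·A·√(4πDt)) · exp(−(x−vt)²/(4Dt)), with n_e·A the pore (flow) area.
Plume center vt = 0.0761 × 18.3 = 1.39263 m, so the well at 2.05 m is 0.65737 m downgradient of the peak.
√(4πDt) = 2.330 m, giving peak height M/(n_e·A·√(4πDt)) = 0.269/(0.44 × 7.74 × 2.330) = 0.03390 kg/m³.
(x−vt)²/(4Dt) = (0.65737)²/(4 × 0.0236 × 18.3) = 0.2501; exp(−0.2501) = 0.7787.
C = 0.03390 × 0.7787 = 0.0264 kg/m³.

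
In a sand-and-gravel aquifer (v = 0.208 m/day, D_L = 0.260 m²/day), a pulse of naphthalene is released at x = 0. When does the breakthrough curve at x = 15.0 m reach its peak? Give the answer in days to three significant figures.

For the 1D instantaneous-source solution, setting ∂C/∂t = 0 at fixed x gives v²t² + 2Dt − x² = 0, so t = (√(D² + v²x²) − D)/v².
√(D² + v²x²) = √(0.260² + 0.208² × 15.0²) = 3.131; v² = 0.043264.
t = (3.131 − 0.260)/0.043264 = 66.4 days (vs. the pure-advection estimate x/v = 72.1 d).

66.4 days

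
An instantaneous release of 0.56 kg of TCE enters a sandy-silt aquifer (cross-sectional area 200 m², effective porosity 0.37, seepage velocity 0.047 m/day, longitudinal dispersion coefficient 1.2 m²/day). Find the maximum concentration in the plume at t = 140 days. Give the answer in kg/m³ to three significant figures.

0.000165 kg/m³

The peak of an instantaneous 1D plume sits at x = vt; there the Gaussian factor is 1 and C_max = M/(n_e·A·√(4πDt)), where n_e·A is the pore area the mass is dissolved in.
√(4πDt) = √(4π × 1.2 × 140) = 45.95 m, so C_max = 0.56/(0.37 × 200 × 45.95) = 0.000165 kg/m³.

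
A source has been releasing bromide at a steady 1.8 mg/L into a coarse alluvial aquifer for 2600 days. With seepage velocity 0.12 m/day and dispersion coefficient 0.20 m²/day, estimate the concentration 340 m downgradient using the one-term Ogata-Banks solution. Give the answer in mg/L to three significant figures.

0.347 mg/L

For a continuous step input, C/C₀ ≈ ½·erfc((x−vt)/(2√(Dt))).
vt = 0.12 × 2600 = 312 m and 2√(Dt) = 2√(0.20 × 2600) = 45.61 m.
Argument (x−vt)/(2√(Dt)) = (340 − 312)/45.61 = 0.6139; ½·erfc(0.6139) = 0.1926.
C = 1.8 × 0.1926 = 0.347 mg/L.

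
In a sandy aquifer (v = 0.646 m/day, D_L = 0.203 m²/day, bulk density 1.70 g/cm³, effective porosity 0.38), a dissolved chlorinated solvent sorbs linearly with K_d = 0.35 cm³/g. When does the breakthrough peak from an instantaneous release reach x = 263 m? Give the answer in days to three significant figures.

Retardation factor R = 1 + ρ_b·K_d/n = 1 + 1.70 × 0.35/0.38 = 2.566.
Sorption retards both mechanisms: v_R = v/R = 0.2518 m/day, D_R = D/R = 0.07911 m²/day.
Peak time from v_R²t² + 2D_R t − x² = 0: t = (√(D_R² + v_R²x²) − D_R)/v_R².
√(D_R² + v_R²x²) = √(0.07911² + 0.2518² × 263²) = 66.22; v_R² = 0.06340.
t = (66.22 − 0.07911)/0.06340 = 1040 days.

1040 days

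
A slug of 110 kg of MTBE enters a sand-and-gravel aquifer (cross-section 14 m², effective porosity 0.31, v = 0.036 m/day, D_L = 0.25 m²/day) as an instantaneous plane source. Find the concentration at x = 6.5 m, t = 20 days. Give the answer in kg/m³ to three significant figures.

For an instantaneous plane source, C(x,t) = M/(n_e·A·√(4πDt)) · exp(−(x−vt)²/(4Dt)), with n_e·A the pore (flow) area.
Plume center vt = 0.036 × 20 = 0.72 m, so the well at 6.5 m is 5.78 m downgradient of the peak.
√(4πDt) = 7.927 m, giving peak height M/(n_e·A·√(4πDt)) = 110/(0.31 × 14 × 7.927) = 3.197 kg/m³.
(x−vt)²/(4Dt) = (5.78)²/(4 × 0.25 × 20) = 1.670; exp(−1.670) = 0.1882.
C = 3.197 × 0.1882 = 0.602 kg/m³.

0.602 kg/m³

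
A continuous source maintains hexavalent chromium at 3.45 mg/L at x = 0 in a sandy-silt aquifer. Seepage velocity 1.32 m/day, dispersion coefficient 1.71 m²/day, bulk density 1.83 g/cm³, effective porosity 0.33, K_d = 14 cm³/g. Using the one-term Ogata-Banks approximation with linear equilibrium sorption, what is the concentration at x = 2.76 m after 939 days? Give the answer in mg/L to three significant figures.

Retardation factor R = 1 + ρ_b·K_d/n = 1 + 1.83 × 14/0.33 = 78.64.
Sorption retards both mechanisms: v_R = v/R = 0.01679 m/day, D_R = D/R = 0.02174 m²/day.
v_R·t = 0.01679 × 939 = 15.76581 m; 2√(D_R t) = 9.036 m; argument = (2.76 − 15.76581)/9.036 = -1.439.
C = C₀ × ½·erfc(-1.439) = 3.45 × 0.9791 = 3.38 mg/L.

3.38 mg/L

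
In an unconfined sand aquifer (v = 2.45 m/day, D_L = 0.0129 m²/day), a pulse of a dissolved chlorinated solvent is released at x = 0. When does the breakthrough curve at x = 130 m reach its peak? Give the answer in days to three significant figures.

53.1 days

For the 1D instantaneous-source solution, setting ∂C/∂t = 0 at fixed x gives v²t² + 2Dt − x² = 0, so t = (√(D² + v²x²) − D)/v².
√(D² + v²x²) = √(0.0129² + 2.45² × 130²) = 318.5; v² = 6.0025.
t = (318.5 − 0.0129)/6.0025 = 53.1 days (vs. the pure-advection estimate x/v = 53.1 d).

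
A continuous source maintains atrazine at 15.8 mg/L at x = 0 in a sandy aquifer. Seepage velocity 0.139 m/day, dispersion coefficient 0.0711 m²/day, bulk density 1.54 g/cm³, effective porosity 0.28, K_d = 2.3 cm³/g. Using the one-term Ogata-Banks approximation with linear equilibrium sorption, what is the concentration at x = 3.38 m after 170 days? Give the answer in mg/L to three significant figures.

Retardation factor R = 1 + ρ_b·K_d/n = 1 + 1.54 × 2.3/0.28 = 13.65.
Sorption retards both mechanisms: v_R = v/R = 0.01018 m/day, D_R = D/R = 0.005209 m²/day.
v_R·t = 0.01018 × 170 = 1.7306 m; 2√(D_R t) = 1.882 m; argument = (3.38 − 1.7306)/1.882 = 0.8764.
C = C₀ × ½·erfc(0.8764) = 15.8 × 0.1076 = 1.70 mg/L.

1.70 mg/L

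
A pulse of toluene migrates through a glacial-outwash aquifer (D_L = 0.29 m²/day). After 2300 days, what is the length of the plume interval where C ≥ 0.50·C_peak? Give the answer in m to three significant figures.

The plume is Gaussian with σ = √(2Dt) = √(2 × 0.29 × 2300) = 36.52 m.
C/C_peak = exp(−Δx²/(2σ²)) = 0.50 ⇒ Δx = σ·√(−2 ln 0.50) = 36.52 × 1.177 = 42.98 m.
Width = 2Δx = 86.0 m.

86.0 m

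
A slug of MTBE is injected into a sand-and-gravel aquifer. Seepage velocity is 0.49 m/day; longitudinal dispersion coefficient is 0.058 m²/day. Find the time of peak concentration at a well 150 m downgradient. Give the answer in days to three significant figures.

306 days

For the 1D instantaneous-source solution, setting ∂C/∂t = 0 at fixed x gives v²t² + 2Dt − x² = 0, so t = (√(D² + v²x²) − D)/v².
√(D² + v²x²) = √(0.058² + 0.49² × 150²) = 73.50; v² = 0.2401.
t = (73.50 − 0.058)/0.2401 = 306 days (vs. the pure-advection estimate x/v = 306 d).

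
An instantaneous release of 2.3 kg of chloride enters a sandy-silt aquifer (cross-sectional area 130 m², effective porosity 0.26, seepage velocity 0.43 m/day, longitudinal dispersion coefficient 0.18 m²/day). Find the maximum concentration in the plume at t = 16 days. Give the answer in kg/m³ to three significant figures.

0.0113 kg/m³

The peak of an instantaneous 1D plume sits at x = vt; there the Gaussian factor is 1 and C_max = M/(n_e·A·√(4πDt)), where n_e·A is the pore area the mass is dissolved in.
√(4πDt) = √(4π × 0.18 × 16) = 6.016 m, so C_max = 2.3/(0.26 × 130 × 6.016) = 0.0113 kg/m³.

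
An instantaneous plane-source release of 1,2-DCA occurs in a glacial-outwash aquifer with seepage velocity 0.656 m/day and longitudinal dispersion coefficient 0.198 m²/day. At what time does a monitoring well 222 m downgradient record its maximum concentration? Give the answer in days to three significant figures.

338 days

For the 1D instantaneous-source solution, setting ∂C/∂t = 0 at fixed x gives v²t² + 2Dt − x² = 0, so t = (√(D² + v²x²) − D)/v².
√(D² + v²x²) = √(0.198² + 0.656² × 222²) = 145.6; v² = 0.430336.
t = (145.6 − 0.198)/0.430336 = 338 days (vs. the pure-advection estimate x/v = 338 d).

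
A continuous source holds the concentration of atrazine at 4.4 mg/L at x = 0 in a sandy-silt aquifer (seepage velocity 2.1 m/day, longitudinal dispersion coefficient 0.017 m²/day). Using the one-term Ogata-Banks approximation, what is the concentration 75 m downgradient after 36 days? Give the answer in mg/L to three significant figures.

For a continuous step input, C/C₀ ≈ ½·erfc((x−vt)/(2√(Dt))).
vt = 2.1 × 36 = 75.6 m and 2√(Dt) = 2√(0.017 × 36) = 1.565 m.
Argument (x−vt)/(2√(Dt)) = (75 − 75.6)/1.565 = -0.3834; ½·erfc(-0.3834) = 0.7062.
C = 4.4 × 0.7062 = 3.11 mg/L.

3.11 mg/L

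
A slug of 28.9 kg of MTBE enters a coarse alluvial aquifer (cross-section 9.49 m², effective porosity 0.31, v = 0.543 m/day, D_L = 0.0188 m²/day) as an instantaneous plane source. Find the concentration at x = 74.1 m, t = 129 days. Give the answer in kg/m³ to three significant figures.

0.327 kg/m³

For an instantaneous plane source, C(x,t) = M/(n_e·A·√(4πDt)) · exp(−(x−vt)²/(4Dt)), with n_e·A the pore (flow) area.
Plume center vt = 0.543 × 129 = 70.047 m, so the well at 74.1 m is 4.053 m downgradient of the peak.
√(4πDt) = 5.521 m, giving peak height M/(n_e·A·√(4πDt)) = 28.9/(0.31 × 9.49 × 5.521) = 1.779 kg/m³.
(x−vt)²/(4Dt) = (4.053)²/(4 × 0.0188 × 129) = 1.693; exp(−1.693) = 0.1840.
C = 1.779 × 0.1840 = 0.327 kg/m³.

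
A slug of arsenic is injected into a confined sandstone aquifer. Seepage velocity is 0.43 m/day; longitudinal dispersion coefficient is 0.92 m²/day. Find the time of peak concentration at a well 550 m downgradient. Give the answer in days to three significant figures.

1270 days

For the 1D instantaneous-source solution, setting ∂C/∂t = 0 at fixed x gives v²t² + 2Dt − x² = 0, so t = (√(D² + v²x²) − D)/v².
√(D² + v²x²) = √(0.92² + 0.43² × 550²) = 236.5; v² = 0.1849.
t = (236.5 − 0.92)/0.1849 = 1270 days (vs. the pure-advection estimate x/v = 1280 d).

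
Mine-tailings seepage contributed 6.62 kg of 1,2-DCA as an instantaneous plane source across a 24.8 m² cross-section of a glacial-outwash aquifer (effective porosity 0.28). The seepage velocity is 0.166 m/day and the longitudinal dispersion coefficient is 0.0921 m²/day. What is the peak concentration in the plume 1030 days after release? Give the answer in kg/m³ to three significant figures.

The peak of an instantaneous 1D plume sits at x = vt; there the Gaussian factor is 1 and C_max = M/(n_e·A·√(4πDt)), where n_e·A is the pore area the mass is dissolved in.
√(4πDt) = √(4π × 0.0921 × 1030) = 34.53 m, so C_max = 6.62/(0.28 × 24.8 × 34.53) = 0.0276 kg/m³.

0.0276 kg/m³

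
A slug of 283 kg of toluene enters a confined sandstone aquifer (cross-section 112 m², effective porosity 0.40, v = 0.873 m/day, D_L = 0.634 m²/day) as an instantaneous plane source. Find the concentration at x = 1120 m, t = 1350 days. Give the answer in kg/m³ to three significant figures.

0.0224 kg/m³

For an instantaneous plane source, C(x,t) = M/(n_e·A·√(4πDt)) · exp(−(x−vt)²/(4Dt)), with n_e·A the pore (flow) area.
Plume center vt = 0.873 × 1350 = 1178.55 m, so the well at 1120 m is 58.55 m upgradient of the peak.
√(4πDt) = 103.7 m, giving peak height M/(n_e·A·√(4πDt)) = 283/(0.40 × 112 × 103.7) = 0.06092 kg/m³.
(x−vt)²/(4Dt) = (-58.55)²/(4 × 0.634 × 1350) = 1.001; exp(−1.001) = 0.3675.
C = 0.06092 × 0.3675 = 0.0224 kg/m³.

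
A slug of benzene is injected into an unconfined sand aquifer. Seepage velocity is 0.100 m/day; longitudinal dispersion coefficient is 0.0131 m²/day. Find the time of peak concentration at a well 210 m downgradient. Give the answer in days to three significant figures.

For the 1D instantaneous-source solution, setting ∂C/∂t = 0 at fixed x gives v²t² + 2Dt − x² = 0, so t = (√(D² + v²x²) − D)/v².
√(D² + v²x²) = √(0.0131² + 0.100² × 210²) = 21.00; v² = 0.01.
t = (21.00 − 0.0131)/0.01 = 2100 days (vs. the pure-advection estimate x/v = 2100 d).

2100 days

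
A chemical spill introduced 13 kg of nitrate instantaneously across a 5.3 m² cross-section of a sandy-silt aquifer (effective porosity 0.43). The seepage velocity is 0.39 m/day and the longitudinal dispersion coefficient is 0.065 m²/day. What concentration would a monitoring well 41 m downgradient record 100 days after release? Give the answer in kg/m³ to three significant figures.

For an instantaneous plane source, C(x,t) = M/(n_e·A·√(4πDt)) · exp(−(x−vt)²/(4Dt)), with n_e·A the pore (flow) area.
Plume center vt = 0.39 × 100 = 39 m, so the well at 41 m is 2 m downgradient of the peak.
√(4πDt) = 9.038 m, giving peak height M/(n_e·A·√(4πDt)) = 13/(0.43 × 5.3 × 9.038) = 0.6311 kg/m³.
(x−vt)²/(4Dt) = (2)²/(4 × 0.065 × 100) = 0.1538; exp(−0.1538) = 0.8574.
C = 0.6311 × 0.8574 = 0.541 kg/m³.

0.541 kg/m³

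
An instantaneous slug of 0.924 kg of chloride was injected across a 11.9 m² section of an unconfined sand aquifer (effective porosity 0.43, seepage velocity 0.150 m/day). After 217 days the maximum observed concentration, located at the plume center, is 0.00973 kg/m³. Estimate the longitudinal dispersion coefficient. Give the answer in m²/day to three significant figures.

At the plume center C_max = M/(n_e·A·√(4πDt)), so D = M²/(4πt·(n_e·A·C_max)²).
n_e·A·C_max = 0.43 × 11.9 × 0.00973 = 0.04979 kg/m.
D = 0.924²/(4π × 217 × 0.04979²) = 0.126 m²/day.

0.126 m²/day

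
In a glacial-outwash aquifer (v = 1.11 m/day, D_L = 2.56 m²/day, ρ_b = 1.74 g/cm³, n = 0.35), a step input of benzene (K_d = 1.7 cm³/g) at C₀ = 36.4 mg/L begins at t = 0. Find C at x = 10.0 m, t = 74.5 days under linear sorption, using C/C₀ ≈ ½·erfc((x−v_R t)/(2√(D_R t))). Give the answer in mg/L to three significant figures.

15.4 mg/L

Retardation factor R = 1 + ρ_b·K_d/n = 1 + 1.74 × 1.7/0.35 = 9.451.
Sorption retards both mechanisms: v_R = v/R = 0.1174 m/day, D_R = D/R = 0.2709 m²/day.
v_R·t = 0.1174 × 74.5 = 8.7463 m; 2√(D_R t) = 8.985 m; argument = (10.0 − 8.7463)/8.985 = 0.1395.
C = C₀ × ½·erfc(0.1395) = 36.4 × 0.4218 = 15.4 mg/L.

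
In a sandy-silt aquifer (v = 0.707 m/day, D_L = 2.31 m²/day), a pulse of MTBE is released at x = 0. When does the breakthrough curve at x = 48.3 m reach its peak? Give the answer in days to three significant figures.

For the 1D instantaneous-source solution, setting ∂C/∂t = 0 at fixed x gives v²t² + 2Dt − x² = 0, so t = (√(D² + v²x²) − D)/v².
√(D² + v²x²) = √(2.31² + 0.707² × 48.3²) = 34.23; v² = 0.499849.
t = (34.23 − 2.31)/0.499849 = 63.9 days (vs. the pure-advection estimate x/v = 68.3 d).

63.9 days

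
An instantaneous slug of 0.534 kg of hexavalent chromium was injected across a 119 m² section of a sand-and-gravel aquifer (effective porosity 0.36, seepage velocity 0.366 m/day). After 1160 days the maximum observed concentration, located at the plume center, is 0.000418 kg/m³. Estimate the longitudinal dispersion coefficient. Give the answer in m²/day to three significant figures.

0.0610 m²/day

At the plume center C_max = M/(n_e·A·√(4πDt)), so D = M²/(4πt·(n_e·A·C_max)²).
n_e·A·C_max = 0.36 × 119 × 0.000418 = 0.01791 kg/m.
D = 0.534²/(4π × 1160 × 0.01791²) = 0.0610 m²/day.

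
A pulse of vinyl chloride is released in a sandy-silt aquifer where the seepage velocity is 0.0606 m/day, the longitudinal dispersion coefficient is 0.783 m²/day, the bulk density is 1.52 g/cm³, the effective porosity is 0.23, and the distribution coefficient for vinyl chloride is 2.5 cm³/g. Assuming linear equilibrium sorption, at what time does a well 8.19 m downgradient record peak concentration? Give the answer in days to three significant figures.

Retardation factor R = 1 + ρ_b·K_d/n = 1 + 1.52 × 2.5/0.23 = 17.52.
Sorption retards both mechanisms: v_R = v/R = 0.003459 m/day, D_R = D/R = 0.04469 m²/day.
Peak time from v_R²t² + 2D_R t − x² = 0: t = (√(D_R² + v_R²x²) − D_R)/v_R².
√(D_R² + v_R²x²) = √(0.04469² + 0.003459² × 8.19²) = 0.05291; v_R² = 1.196e-05.
t = (0.05291 − 0.04469)/1.196e-05 = 687 days.

687 days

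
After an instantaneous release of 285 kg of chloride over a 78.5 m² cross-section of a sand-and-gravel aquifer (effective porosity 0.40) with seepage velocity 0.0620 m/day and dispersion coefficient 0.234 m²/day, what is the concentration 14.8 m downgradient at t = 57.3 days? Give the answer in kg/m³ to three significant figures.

For an instantaneous plane source, C(x,t) = M/(n_e·A·√(4πDt)) · exp(−(x−vt)²/(4Dt)), with n_e·A the pore (flow) area.
Plume center vt = 0.0620 × 57.3 = 3.5526 m, so the well at 14.8 m is 11.2474 m downgradient of the peak.
√(4πDt) = 12.98 m, giving peak height M/(n_e·A·√(4πDt)) = 285/(0.40 × 78.5 × 12.98) = 0.6993 kg/m³.
(x−vt)²/(4Dt) = (11.2474)²/(4 × 0.234 × 57.3) = 2.359; exp(−2.359) = 0.09451.
C = 0.6993 × 0.09451 = 0.0661 kg/m³.

0.0661 kg/m³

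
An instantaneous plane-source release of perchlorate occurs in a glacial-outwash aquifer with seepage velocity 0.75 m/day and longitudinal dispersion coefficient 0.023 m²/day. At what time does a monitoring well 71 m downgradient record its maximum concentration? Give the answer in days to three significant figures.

For the 1D instantaneous-source solution, setting ∂C/∂t = 0 at fixed x gives v²t² + 2Dt − x² = 0, so t = (√(D² + v²x²) − D)/v².
√(D² + v²x²) = √(0.023² + 0.75² × 71²) = 53.25; v² = 0.5625.
t = (53.25 − 0.023)/0.5625 = 94.6 days (vs. the pure-advection estimate x/v = 94.7 d).

94.6 days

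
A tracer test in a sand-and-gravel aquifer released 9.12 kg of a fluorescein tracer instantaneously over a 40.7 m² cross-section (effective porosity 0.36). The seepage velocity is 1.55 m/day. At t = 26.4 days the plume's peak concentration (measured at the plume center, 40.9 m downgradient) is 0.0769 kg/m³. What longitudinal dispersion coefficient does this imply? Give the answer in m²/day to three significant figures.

0.197 m²/day

At the plume center C_max = M/(n_e·A·√(4πDt)), so D = M²/(4πt·(n_e·A·C_max)²).
n_e·A·C_max = 0.36 × 40.7 × 0.0769 = 1.127 kg/m.
D = 9.12²/(4π × 26.4 × 1.127²) = 0.197 m²/day.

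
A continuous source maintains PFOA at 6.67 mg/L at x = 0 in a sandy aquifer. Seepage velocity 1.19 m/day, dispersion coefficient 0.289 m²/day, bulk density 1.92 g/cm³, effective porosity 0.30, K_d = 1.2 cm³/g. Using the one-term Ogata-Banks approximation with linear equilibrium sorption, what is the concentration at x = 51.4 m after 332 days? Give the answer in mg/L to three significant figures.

0.703 mg/L

Retardation factor R = 1 + ρ_b·K_d/n = 1 + 1.92 × 1.2/0.30 = 8.680.
Sorption retards both mechanisms: v_R = v/R = 0.1371 m/day, D_R = D/R = 0.03329 m²/day.
v_R·t = 0.1371 × 332 = 45.5172 m; 2√(D_R t) = 6.649 m; argument = (51.4 − 45.5172)/6.649 = 0.8848.
C = C₀ × ½·erfc(0.8848) = 6.67 × 0.1054 = 0.703 mg/L.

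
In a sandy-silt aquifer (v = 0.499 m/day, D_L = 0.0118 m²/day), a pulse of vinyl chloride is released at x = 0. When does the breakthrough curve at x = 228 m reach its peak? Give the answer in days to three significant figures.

For the 1D instantaneous-source solution, setting ∂C/∂t = 0 at fixed x gives v²t² + 2Dt − x² = 0, so t = (√(D² + v²x²) − D)/v².
√(D² + v²x²) = √(0.0118² + 0.499² × 228²) = 113.8; v² = 0.249001.
t = (113.8 − 0.0118)/0.249001 = 457 days (vs. the pure-advection estimate x/v = 457 d).

457 days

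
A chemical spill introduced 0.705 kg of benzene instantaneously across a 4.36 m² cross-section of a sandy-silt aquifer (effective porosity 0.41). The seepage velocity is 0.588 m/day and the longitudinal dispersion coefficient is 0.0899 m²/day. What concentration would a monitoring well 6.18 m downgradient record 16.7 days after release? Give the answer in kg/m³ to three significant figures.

For an instantaneous plane source, C(x,t) = M/(n_e·A·√(4πDt)) · exp(−(x−vt)²/(4Dt)), with n_e·A the pore (flow) area.
Plume center vt = 0.588 × 16.7 = 9.8196 m, so the well at 6.18 m is 3.6396 m upgradient of the peak.
√(4πDt) = 4.344 m, giving peak height M/(n_e·A·√(4πDt)) = 0.705/(0.41 × 4.36 × 4.344) = 0.09079 kg/m³.
(x−vt)²/(4Dt) = (-3.6396)²/(4 × 0.0899 × 16.7) = 2.206; exp(−2.206) = 0.1101.
C = 0.09079 × 0.1101 = 0.0100 kg/m³.

0.0100 kg/m³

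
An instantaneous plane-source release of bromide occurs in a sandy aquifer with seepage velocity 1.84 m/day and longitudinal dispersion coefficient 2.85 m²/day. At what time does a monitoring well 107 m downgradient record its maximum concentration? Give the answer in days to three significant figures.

For the 1D instantaneous-source solution, setting ∂C/∂t = 0 at fixed x gives v²t² + 2Dt − x² = 0, so t = (√(D² + v²x²) − D)/v².
√(D² + v²x²) = √(2.85² + 1.84² × 107²) = 196.9; v² = 3.3856.
t = (196.9 − 2.85)/3.3856 = 57.3 days (vs. the pure-advection estimate x/v = 58.2 d).

57.3 days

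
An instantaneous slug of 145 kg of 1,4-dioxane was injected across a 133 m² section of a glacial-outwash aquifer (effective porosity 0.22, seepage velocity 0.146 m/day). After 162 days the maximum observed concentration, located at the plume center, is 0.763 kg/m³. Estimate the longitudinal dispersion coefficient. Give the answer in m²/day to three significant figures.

At the plume center C_max = M/(n_e·A·√(4πDt)), so D = M²/(4πt·(n_e·A·C_max)²).
n_e·A·C_max = 0.22 × 133 × 0.763 = 22.33 kg/m.
D = 145²/(4π × 162 × 22.33²) = 0.0207 m²/day.

0.0207 m²/day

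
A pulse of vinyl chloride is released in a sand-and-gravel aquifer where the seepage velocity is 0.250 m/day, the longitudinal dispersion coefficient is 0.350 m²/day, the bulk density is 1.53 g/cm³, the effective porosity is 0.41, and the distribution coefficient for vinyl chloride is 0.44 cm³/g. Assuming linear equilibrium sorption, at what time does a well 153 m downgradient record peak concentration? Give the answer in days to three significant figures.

1600 days

Retardation factor R = 1 + ρ_b·K_d/n = 1 + 1.53 × 0.44/0.41 = 2.642.
Sorption retards both mechanisms: v_R = v/R = 0.09463 m/day, D_R = D/R = 0.1325 m²/day.
Peak time from v_R²t² + 2D_R t − x² = 0: t = (√(D_R² + v_R²x²) − D_R)/v_R².
√(D_R² + v_R²x²) = √(0.1325² + 0.09463² × 153²) = 14.48; v_R² = 0.008955.
t = (14.48 − 0.1325)/0.008955 = 1600 days.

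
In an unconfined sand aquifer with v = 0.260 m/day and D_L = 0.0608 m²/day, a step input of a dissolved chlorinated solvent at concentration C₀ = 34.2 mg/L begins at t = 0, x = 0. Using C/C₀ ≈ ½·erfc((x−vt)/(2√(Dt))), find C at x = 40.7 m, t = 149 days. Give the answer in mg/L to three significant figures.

For a continuous step input, C/C₀ ≈ ½·erfc((x−vt)/(2√(Dt))).
vt = 0.260 × 149 = 38.74 m and 2√(Dt) = 2√(0.0608 × 149) = 6.020 m.
Argument (x−vt)/(2√(Dt)) = (40.7 − 38.74)/6.020 = 0.3256; ½·erfc(0.3256) = 0.3226.
C = 34.2 × 0.3226 = 11.0 mg/L.

11.0 mg/L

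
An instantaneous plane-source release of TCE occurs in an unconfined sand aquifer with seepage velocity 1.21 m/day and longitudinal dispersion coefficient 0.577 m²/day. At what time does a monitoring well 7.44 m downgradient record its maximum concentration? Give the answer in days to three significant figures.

5.77 days

For the 1D instantaneous-source solution, setting ∂C/∂t = 0 at fixed x gives v²t² + 2Dt − x² = 0, so t = (√(D² + v²x²) − D)/v².
√(D² + v²x²) = √(0.577² + 1.21² × 7.44²) = 9.021; v² = 1.4641.
t = (9.021 − 0.577)/1.4641 = 5.77 days (vs. the pure-advection estimate x/v = 6.15 d).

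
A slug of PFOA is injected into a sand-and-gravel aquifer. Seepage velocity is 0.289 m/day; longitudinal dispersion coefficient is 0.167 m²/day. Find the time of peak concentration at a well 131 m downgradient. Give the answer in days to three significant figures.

For the 1D instantaneous-source solution, setting ∂C/∂t = 0 at fixed x gives v²t² + 2Dt − x² = 0, so t = (√(D² + v²x²) − D)/v².
√(D² + v²x²) = √(0.167² + 0.289² × 131²) = 37.86; v² = 0.083521.
t = (37.86 − 0.167)/0.083521 = 451 days (vs. the pure-advection estimate x/v = 453 d).

451 days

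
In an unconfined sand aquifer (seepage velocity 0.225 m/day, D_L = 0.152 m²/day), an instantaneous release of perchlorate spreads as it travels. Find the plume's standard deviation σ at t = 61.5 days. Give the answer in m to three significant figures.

Dispersive spreading gives a Gaussian with σ² = 2Dt; advection only shifts the center.
σ = √(2 × 0.152 × 61.5) = 4.32 m.

4.32 m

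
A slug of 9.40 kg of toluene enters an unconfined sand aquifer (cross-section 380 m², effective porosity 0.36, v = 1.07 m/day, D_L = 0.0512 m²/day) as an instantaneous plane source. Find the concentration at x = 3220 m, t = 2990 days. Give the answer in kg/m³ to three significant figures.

For an instantaneous plane source, C(x,t) = M/(n_e·A·√(4πDt)) · exp(−(x−vt)²/(4Dt)), with n_e·A the pore (flow) area.
Plume center vt = 1.07 × 2990 = 3199.3 m, so the well at 3220 m is 20.7 m downgradient of the peak.
√(4πDt) = 43.86 m, giving peak height M/(n_e·A·√(4πDt)) = 9.40/(0.36 × 380 × 43.86) = 0.001567 kg/m³.
(x−vt)²/(4Dt) = (20.7)²/(4 × 0.0512 × 2990) = 0.6997; exp(−0.6997) = 0.4967.
C = 0.001567 × 0.4967 = 0.000778 kg/m³.

0.000778 kg/m³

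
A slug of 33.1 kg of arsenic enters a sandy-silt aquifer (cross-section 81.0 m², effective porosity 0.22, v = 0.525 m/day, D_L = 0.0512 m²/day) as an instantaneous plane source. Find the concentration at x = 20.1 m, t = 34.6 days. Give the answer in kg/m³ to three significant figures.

For an instantaneous plane source, C(x,t) = M/(n_e·A·√(4πDt)) · exp(−(x−vt)²/(4Dt)), with n_e·A the pore (flow) area.
Plume center vt = 0.525 × 34.6 = 18.165 m, so the well at 20.1 m is 1.935 m downgradient of the peak.
√(4πDt) = 4.718 m, giving peak height M/(n_e·A·√(4πDt)) = 33.1/(0.22 × 81.0 × 4.718) = 0.3937 kg/m³.
(x−vt)²/(4Dt) = (1.935)²/(4 × 0.0512 × 34.6) = 0.5284; exp(−0.5284) = 0.5895.
C = 0.3937 × 0.5895 = 0.232 kg/m³.

0.232 kg/m³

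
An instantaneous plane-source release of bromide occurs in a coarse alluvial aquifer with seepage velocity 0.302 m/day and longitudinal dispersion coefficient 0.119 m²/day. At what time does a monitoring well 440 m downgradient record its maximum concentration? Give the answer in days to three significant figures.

1460 days

For the 1D instantaneous-source solution, setting ∂C/∂t = 0 at fixed x gives v²t² + 2Dt − x² = 0, so t = (√(D² + v²x²) − D)/v².
√(D² + v²x²) = √(0.119² + 0.302² × 440²) = 132.9; v² = 0.091204.
t = (132.9 − 0.119)/0.091204 = 1460 days (vs. the pure-advection estimate x/v = 1460 d).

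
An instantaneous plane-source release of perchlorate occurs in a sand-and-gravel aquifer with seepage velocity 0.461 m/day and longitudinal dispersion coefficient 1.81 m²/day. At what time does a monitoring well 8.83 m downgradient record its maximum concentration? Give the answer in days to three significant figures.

For the 1D instantaneous-source solution, setting ∂C/∂t = 0 at fixed x gives v²t² + 2Dt − x² = 0, so t = (√(D² + v²x²) − D)/v².
√(D² + v²x²) = √(1.81² + 0.461² × 8.83²) = 4.455; v² = 0.212521.
t = (4.455 − 1.81)/0.212521 = 12.4 days (vs. the pure-advection estimate x/v = 19.2 d).

12.4 days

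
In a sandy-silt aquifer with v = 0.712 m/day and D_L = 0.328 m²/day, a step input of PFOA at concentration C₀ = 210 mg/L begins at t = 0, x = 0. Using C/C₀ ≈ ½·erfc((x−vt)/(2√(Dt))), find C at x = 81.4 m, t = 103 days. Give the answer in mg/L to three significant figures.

34.3 mg/L

For a continuous step input, C/C₀ ≈ ½·erfc((x−vt)/(2√(Dt))).
vt = 0.712 × 103 = 73.336 m and 2√(Dt) = 2√(0.328 × 103) = 11.62 m.
Argument (x−vt)/(2√(Dt)) = (81.4 − 73.336)/11.62 = 0.6940; ½·erfc(0.6940) = 0.1632.
C = 210 × 0.1632 = 34.3 mg/L.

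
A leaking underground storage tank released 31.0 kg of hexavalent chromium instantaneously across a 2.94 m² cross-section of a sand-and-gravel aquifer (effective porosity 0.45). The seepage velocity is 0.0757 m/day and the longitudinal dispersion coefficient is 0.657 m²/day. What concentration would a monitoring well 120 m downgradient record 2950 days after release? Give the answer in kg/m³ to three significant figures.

For an instantaneous plane source, C(x,t) = M/(n_e·A·√(4πDt)) · exp(−(x−vt)²/(4Dt)), with n_e·A the pore (flow) area.
Plume center vt = 0.0757 × 2950 = 223.315 m, so the well at 120 m is 103.315 m upgradient of the peak.
√(4πDt) = 156.1 m, giving peak height M/(n_e·A·√(4πDt)) = 31.0/(0.45 × 2.94 × 156.1) = 0.1501 kg/m³.
(x−vt)²/(4Dt) = (-103.315)²/(4 × 0.657 × 2950) = 1.377; exp(−1.377) = 0.2523.
C = 0.1501 × 0.2523 = 0.0379 kg/m³.

0.0379 kg/m³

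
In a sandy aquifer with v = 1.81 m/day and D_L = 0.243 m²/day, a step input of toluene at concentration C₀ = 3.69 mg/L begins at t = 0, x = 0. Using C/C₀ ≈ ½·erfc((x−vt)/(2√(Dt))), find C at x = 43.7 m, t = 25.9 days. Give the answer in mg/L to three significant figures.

3.01 mg/L

For a continuous step input, C/C₀ ≈ ½·erfc((x−vt)/(2√(Dt))).
vt = 1.81 × 25.9 = 46.879 m and 2√(Dt) = 2√(0.243 × 25.9) = 5.017 m.
Argument (x−vt)/(2√(Dt)) = (43.7 − 46.879)/5.017 = -0.6336; ½·erfc(-0.6336) = 0.8149.
C = 3.69 × 0.8149 = 3.01 mg/L.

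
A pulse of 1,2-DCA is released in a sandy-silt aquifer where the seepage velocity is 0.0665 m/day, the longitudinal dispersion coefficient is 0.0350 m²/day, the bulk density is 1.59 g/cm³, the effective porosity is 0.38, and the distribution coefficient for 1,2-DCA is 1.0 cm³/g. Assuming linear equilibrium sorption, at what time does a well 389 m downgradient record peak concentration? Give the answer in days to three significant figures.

Retardation factor R = 1 + ρ_b·K_d/n = 1 + 1.59 × 1.0/0.38 = 5.184.
Sorption retards both mechanisms: v_R = v/R = 0.01283 m/day, D_R = D/R = 0.006752 m²/day.
Peak time from v_R²t² + 2D_R t − x² = 0: t = (√(D_R² + v_R²x²) − D_R)/v_R².
√(D_R² + v_R²x²) = √(0.006752² + 0.01283² × 389²) = 4.991; v_R² = 0.0001646.
t = (4.991 − 0.006752)/0.0001646 = 30300 days.

30300 days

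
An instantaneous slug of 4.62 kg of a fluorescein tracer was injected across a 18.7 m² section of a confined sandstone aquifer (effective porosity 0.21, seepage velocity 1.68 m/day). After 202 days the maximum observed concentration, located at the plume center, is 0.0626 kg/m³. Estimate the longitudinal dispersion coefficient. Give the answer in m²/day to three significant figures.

0.139 m²/day

At the plume center C_max = M/(n_e·A·√(4πDt)), so D = M²/(4πt·(n_e·A·C_max)²).
n_e·A·C_max = 0.21 × 18.7 × 0.0626 = 0.2458 kg/m.
D = 4.62²/(4π × 202 × 0.2458²) = 0.139 m²/day.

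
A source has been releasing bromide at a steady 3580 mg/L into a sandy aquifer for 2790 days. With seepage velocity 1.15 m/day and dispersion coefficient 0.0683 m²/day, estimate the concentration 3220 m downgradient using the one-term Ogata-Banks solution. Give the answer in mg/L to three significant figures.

995 mg/L

For a continuous step input, C/C₀ ≈ ½·erfc((x−vt)/(2√(Dt))).
vt = 1.15 × 2790 = 3208.5 m and 2√(Dt) = 2√(0.0683 × 2790) = 27.61 m.
Argument (x−vt)/(2√(Dt)) = (3220 − 3208.5)/27.61 = 0.4165; ½·erfc(0.4165) = 0.2779.
C = 3580 × 0.2779 = 995 mg/L.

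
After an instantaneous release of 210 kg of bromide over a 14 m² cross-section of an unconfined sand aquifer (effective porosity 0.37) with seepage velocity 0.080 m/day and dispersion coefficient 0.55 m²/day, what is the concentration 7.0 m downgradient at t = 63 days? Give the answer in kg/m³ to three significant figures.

For an instantaneous plane source, C(x,t) = M/(n_e·A·√(4πDt)) · exp(−(x−vt)²/(4Dt)), with n_e·A the pore (flow) area.
Plume center vt = 0.080 × 63 = 5.04 m, so the well at 7.0 m is 1.96 m downgradient of the peak.
√(4πDt) = 20.87 m, giving peak height M/(n_e·A·√(4πDt)) = 210/(0.37 × 14 × 20.87) = 1.943 kg/m³.
(x−vt)²/(4Dt) = (1.96)²/(4 × 0.55 × 63) = 0.02772; exp(−0.02772) = 0.9727.
C = 1.943 × 0.9727 = 1.89 kg/m³.

1.89 kg/m³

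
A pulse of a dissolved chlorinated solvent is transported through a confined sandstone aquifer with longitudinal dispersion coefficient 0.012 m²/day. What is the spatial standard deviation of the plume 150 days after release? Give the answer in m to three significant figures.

1.90 m

Dispersive spreading gives a Gaussian with σ² = 2Dt; advection only shifts the center.
σ = √(2 × 0.012 × 150) = 1.90 m.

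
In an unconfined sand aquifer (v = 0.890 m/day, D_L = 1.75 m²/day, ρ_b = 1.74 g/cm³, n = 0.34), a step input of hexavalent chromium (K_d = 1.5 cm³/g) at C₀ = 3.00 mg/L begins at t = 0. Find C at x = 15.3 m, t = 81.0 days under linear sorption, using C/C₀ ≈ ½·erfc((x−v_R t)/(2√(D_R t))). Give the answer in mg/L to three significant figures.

0.332 mg/L

Retardation factor R = 1 + ρ_b·K_d/n = 1 + 1.74 × 1.5/0.34 = 8.676.
Sorption retards both mechanisms: v_R = v/R = 0.1026 m/day, D_R = D/R = 0.2017 m²/day.
v_R·t = 0.1026 × 81.0 = 8.3106 m; 2√(D_R t) = 8.084 m; argument = (15.3 − 8.3106)/8.084 = 0.8646.
C = C₀ × ½·erfc(0.8646) = 3.00 × 0.1107 = 0.332 mg/L.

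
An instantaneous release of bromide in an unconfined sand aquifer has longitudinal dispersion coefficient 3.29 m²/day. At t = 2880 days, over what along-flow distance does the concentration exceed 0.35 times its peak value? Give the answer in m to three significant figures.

399 m

The plume is Gaussian with σ = √(2Dt) = √(2 × 3.29 × 2880) = 137.7 m.
C/C_peak = exp(−Δx²/(2σ²)) = 0.35 ⇒ Δx = σ·√(−2 ln 0.35) = 137.7 × 1.449 = 199.5 m.
Width = 2Δx = 399 m.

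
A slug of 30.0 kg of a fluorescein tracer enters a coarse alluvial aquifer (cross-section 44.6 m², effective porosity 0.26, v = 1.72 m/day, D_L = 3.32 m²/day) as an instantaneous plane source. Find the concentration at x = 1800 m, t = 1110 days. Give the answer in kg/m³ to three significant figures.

For an instantaneous plane source, C(x,t) = M/(n_e·A·√(4πDt)) · exp(−(x−vt)²/(4Dt)), with n_e·A the pore (flow) area.
Plume center vt = 1.72 × 1110 = 1909.2 m, so the well at 1800 m is 109.2 m upgradient of the peak.
√(4πDt) = 215.2 m, giving peak height M/(n_e·A·√(4πDt)) = 30.0/(0.26 × 44.6 × 215.2) = 0.01202 kg/m³.
(x−vt)²/(4Dt) = (-109.2)²/(4 × 3.32 × 1110) = 0.8090; exp(−0.8090) = 0.4453.
C = 0.01202 × 0.4453 = 0.00535 kg/m³.

0.00535 kg/m³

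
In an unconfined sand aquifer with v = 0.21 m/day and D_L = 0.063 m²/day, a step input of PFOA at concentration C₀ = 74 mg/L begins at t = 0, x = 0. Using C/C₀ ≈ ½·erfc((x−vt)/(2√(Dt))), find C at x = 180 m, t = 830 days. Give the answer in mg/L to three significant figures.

21.4 mg/L

For a continuous step input, C/C₀ ≈ ½·erfc((x−vt)/(2√(Dt))).
vt = 0.21 × 830 = 174.3 m and 2√(Dt) = 2√(0.063 × 830) = 14.46 m.
Argument (x−vt)/(2√(Dt)) = (180 − 174.3)/14.46 = 0.3942; ½·erfc(0.3942) = 0.2886.
C = 74 × 0.2886 = 21.4 mg/L.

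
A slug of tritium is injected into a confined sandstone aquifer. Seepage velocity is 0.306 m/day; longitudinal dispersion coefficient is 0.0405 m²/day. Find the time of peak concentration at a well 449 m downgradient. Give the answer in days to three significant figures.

1470 days

For the 1D instantaneous-source solution, setting ∂C/∂t = 0 at fixed x gives v²t² + 2Dt − x² = 0, so t = (√(D² + v²x²) − D)/v².
√(D² + v²x²) = √(0.0405² + 0.306² × 449²) = 137.4; v² = 0.093636.
t = (137.4 − 0.0405)/0.093636 = 1470 days (vs. the pure-advection estimate x/v = 1470 d).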